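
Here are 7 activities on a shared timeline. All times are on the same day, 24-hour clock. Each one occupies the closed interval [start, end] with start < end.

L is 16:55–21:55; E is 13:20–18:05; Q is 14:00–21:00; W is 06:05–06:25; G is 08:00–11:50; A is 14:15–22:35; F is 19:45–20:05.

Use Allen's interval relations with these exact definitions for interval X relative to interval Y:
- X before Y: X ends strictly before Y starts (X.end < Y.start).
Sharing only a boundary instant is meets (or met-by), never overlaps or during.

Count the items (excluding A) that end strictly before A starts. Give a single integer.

Target A = [14:15, 22:35].
E [13:20, 18:05] → overlaps → no.
F [19:45, 20:05] → during → no.
G [08:00, 11:50] → before → counts.
L [16:55, 21:55] → during → no.
Q [14:00, 21:00] → overlaps → no.
W [06:05, 06:25] → before → counts.
Total: 2.

2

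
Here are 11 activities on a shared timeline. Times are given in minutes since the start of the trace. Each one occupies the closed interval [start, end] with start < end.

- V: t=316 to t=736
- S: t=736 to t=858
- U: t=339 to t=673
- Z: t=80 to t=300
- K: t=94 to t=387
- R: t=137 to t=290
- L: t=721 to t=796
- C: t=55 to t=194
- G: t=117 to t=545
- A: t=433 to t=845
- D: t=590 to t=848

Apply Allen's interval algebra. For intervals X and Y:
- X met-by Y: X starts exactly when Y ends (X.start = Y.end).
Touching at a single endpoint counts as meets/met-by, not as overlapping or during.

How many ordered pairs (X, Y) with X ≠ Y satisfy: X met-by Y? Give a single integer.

Checking all 110 ordered pairs for relation 'met-by'; matching pairs in alphabetical order:
(S, V): S met-by V ✓
Count: 1.

1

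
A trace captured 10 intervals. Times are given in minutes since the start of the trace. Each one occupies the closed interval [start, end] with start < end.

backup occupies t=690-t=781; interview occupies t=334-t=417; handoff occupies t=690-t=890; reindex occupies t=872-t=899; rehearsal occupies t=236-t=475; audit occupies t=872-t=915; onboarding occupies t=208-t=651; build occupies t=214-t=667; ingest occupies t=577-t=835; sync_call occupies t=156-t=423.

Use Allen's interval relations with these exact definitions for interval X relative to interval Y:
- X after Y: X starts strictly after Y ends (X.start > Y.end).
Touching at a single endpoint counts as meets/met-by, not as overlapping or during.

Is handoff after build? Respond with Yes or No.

Yes

handoff = [t=690, t=890], build = [t=214, t=667].
Actual relation of handoff to build: after.
Asked whether 'after' holds → Yes.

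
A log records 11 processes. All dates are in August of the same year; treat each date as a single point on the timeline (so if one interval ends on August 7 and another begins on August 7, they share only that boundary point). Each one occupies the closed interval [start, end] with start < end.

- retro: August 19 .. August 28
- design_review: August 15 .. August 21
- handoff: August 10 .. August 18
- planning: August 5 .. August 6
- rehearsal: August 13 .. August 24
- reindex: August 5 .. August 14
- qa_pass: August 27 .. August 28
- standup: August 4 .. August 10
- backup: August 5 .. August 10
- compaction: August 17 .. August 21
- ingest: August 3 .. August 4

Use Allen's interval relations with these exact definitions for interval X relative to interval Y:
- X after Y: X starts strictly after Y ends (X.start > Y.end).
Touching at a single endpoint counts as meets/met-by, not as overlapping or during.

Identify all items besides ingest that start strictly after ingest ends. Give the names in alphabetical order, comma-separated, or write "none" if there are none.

backup, compaction, design_review, handoff, planning, qa_pass, rehearsal, reindex, retro

Target ingest = [August 3, August 4].
backup [August 5, August 10] → after → yes.
compaction [August 17, August 21] → after → yes.
design_review [August 15, August 21] → after → yes.
handoff [August 10, August 18] → after → yes.
planning [August 5, August 6] → after → yes.
qa_pass [August 27, August 28] → after → yes.
rehearsal [August 13, August 24] → after → yes.
reindex [August 5, August 14] → after → yes.
retro [August 19, August 28] → after → yes.
standup [August 4, August 10] → met-by → no.
Result: backup, compaction, design_review, handoff, planning, qa_pass, rehearsal, reindex, retro.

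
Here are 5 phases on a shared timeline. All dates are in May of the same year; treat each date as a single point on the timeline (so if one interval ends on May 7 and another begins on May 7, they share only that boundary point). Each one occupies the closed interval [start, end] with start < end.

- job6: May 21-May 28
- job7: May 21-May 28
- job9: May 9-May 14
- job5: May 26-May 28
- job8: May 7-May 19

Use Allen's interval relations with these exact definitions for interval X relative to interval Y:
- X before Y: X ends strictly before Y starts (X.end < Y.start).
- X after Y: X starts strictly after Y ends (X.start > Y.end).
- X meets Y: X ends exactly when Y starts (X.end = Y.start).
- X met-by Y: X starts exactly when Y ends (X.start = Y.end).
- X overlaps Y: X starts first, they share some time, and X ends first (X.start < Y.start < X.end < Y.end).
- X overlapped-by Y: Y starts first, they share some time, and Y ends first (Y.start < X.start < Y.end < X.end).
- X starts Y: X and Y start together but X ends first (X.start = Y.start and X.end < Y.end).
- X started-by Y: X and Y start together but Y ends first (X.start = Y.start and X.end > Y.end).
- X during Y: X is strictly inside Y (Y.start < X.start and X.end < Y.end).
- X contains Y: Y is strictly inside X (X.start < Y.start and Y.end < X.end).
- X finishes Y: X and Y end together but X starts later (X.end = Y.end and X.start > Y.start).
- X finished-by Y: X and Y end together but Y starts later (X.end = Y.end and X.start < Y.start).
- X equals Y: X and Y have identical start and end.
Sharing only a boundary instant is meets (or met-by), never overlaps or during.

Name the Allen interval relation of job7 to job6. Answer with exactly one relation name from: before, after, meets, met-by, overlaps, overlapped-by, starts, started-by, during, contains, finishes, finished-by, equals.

job7 = [May 21, May 28]; job6 = [May 21, May 28].
Compare endpoints: job7.start = job6.start, job7.start < job6.end, job7.end > job6.start, job7.end = job6.end.
That pattern is 'equals'.

equals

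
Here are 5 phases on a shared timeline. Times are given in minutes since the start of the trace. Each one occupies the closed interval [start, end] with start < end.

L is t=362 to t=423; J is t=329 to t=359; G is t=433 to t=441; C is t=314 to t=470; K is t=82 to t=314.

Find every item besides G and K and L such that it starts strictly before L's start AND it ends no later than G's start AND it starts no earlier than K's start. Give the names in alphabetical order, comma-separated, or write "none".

Conditions: its start is strictly before L's start (X.start < t=362) AND its end is no later than G's start (X.end <= t=433) AND its start is no earlier than K's start (X.start >= t=82).
C: start t=314 < t=362? ✓; end t=470 <= t=433? ✗; start t=314 >= t=82? ✓ → no.
J: start t=329 < t=362? ✓; end t=359 <= t=433? ✓; start t=329 >= t=82? ✓ → yes.
Result: J.

J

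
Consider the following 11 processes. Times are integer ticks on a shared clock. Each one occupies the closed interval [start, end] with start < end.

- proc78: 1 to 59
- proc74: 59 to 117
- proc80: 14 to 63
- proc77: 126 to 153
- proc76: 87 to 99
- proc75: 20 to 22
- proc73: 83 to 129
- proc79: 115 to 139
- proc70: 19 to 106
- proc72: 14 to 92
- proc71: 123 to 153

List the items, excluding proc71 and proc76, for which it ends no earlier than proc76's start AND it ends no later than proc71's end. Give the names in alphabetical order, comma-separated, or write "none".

Conditions: its end is no earlier than proc76's start (X.end >= 87) AND its end is no later than proc71's end (X.end <= 153).
proc70: end 106 >= 87? ✓; end 106 <= 153? ✓ → yes.
proc72: end 92 >= 87? ✓; end 92 <= 153? ✓ → yes.
proc73: end 129 >= 87? ✓; end 129 <= 153? ✓ → yes.
proc74: end 117 >= 87? ✓; end 117 <= 153? ✓ → yes.
proc75: end 22 >= 87? ✗; end 22 <= 153? ✓ → no.
proc77: end 153 >= 87? ✓; end 153 <= 153? ✓ → yes.
proc78: end 59 >= 87? ✗; end 59 <= 153? ✓ → no.
proc79: end 139 >= 87? ✓; end 139 <= 153? ✓ → yes.
proc80: end 63 >= 87? ✗; end 63 <= 153? ✓ → no.
Result: proc70, proc72, proc73, proc74, proc77, proc79.

proc70, proc72, proc73, proc74, proc77, proc79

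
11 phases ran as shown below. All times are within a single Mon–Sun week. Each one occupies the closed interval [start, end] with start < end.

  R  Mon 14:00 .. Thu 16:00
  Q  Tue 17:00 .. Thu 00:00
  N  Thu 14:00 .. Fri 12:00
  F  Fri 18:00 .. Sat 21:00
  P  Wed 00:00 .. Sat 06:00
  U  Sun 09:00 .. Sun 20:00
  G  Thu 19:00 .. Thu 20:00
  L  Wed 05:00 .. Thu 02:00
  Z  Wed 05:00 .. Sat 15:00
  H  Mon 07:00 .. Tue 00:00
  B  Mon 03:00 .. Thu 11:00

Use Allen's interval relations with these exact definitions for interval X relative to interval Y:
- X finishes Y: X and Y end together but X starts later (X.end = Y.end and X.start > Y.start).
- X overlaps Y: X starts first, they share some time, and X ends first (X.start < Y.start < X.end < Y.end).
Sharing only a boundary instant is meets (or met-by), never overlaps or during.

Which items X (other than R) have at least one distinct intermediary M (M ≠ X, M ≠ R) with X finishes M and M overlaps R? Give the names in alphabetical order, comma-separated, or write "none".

Target R = [Mon 14:00, Thu 16:00].
Intermediaries M with M overlaps R: B, H.
Via B — items with X finishes B: none.
Via H — items with X finishes H: none.
Union: none.

none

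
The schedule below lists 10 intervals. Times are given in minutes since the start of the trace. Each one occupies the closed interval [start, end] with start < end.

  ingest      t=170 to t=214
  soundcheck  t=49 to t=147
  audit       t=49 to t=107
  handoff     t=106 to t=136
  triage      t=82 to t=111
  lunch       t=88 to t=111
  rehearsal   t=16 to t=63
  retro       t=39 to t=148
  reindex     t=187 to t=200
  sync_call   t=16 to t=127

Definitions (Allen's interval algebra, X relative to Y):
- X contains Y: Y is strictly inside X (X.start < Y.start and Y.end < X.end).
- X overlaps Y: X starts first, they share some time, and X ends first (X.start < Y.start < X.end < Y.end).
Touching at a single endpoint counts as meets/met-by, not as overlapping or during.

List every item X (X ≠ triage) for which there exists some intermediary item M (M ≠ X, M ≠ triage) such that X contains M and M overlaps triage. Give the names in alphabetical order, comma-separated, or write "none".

retro, sync_call

Target triage = [t=82, t=111].
Intermediaries M with M overlaps triage: audit.
Via audit — items with X contains audit: retro, sync_call.
Union: retro, sync_call.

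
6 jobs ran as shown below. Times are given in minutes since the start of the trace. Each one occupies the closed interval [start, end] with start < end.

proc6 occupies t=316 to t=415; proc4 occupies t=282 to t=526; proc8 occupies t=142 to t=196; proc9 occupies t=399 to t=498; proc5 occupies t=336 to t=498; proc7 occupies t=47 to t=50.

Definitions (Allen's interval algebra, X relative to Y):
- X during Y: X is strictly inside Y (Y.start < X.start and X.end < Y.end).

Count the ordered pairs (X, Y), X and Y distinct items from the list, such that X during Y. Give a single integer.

3

Checking all 30 ordered pairs for relation 'during'; matching pairs in alphabetical order:
(proc5, proc4): proc5 during proc4 ✓
(proc6, proc4): proc6 during proc4 ✓
(proc9, proc4): proc9 during proc4 ✓
Count: 3.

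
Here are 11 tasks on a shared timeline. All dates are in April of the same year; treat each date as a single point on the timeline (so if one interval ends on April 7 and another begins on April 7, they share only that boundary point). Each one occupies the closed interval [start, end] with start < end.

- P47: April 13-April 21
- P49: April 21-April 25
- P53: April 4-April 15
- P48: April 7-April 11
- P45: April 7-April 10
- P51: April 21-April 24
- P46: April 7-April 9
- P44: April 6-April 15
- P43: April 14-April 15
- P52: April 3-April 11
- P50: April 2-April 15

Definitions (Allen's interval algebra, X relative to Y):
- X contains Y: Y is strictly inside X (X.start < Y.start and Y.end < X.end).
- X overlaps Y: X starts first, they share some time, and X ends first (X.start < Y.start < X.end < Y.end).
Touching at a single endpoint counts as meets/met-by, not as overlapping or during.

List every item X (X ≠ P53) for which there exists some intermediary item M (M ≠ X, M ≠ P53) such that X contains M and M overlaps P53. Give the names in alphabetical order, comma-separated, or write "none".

Target P53 = [April 4, April 15].
Intermediaries M with M overlaps P53: P52.
Via P52 — items with X contains P52: P50.
Union: P50.

P50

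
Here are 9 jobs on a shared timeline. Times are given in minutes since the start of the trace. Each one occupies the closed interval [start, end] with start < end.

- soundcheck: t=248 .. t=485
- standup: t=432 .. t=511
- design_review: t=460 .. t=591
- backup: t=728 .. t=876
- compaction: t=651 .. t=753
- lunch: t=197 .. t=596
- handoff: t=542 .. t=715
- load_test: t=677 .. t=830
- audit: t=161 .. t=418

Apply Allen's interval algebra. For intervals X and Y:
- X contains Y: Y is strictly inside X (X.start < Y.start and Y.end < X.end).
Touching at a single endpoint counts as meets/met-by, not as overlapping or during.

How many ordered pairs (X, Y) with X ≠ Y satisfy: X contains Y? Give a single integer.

3

Checking all 72 ordered pairs for relation 'contains'; matching pairs in alphabetical order:
(lunch, design_review): lunch contains design_review ✓
(lunch, soundcheck): lunch contains soundcheck ✓
(lunch, standup): lunch contains standup ✓
Count: 3.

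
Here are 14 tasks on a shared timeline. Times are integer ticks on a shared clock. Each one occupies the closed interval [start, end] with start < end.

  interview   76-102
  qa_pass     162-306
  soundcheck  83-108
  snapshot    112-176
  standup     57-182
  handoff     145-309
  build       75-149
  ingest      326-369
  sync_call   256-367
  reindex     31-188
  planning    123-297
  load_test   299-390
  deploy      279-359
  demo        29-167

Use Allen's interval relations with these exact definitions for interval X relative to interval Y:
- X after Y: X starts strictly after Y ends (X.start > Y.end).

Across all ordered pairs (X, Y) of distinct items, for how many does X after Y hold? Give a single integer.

41

Checking all 182 ordered pairs for relation 'after'; matching pairs in alphabetical order:
(deploy, build): deploy after build ✓
(deploy, demo): deploy after demo ✓
(deploy, interview): deploy after interview ✓
(deploy, reindex): deploy after reindex ✓
(deploy, snapshot): deploy after snapshot ✓
(deploy, soundcheck): deploy after soundcheck ✓
(deploy, standup): deploy after standup ✓
(handoff, interview): handoff after interview ✓
(handoff, soundcheck): handoff after soundcheck ✓
(ingest, build): ingest after build ✓
(ingest, demo): ingest after demo ✓
(ingest, handoff): ingest after handoff ✓
(ingest, interview): ingest after interview ✓
(ingest, planning): ingest after planning ✓
(ingest, qa_pass): ingest after qa_pass ✓
(ingest, reindex): ingest after reindex ✓
(ingest, snapshot): ingest after snapshot ✓
(ingest, soundcheck): ingest after soundcheck ✓
(ingest, standup): ingest after standup ✓
(load_test, build): load_test after build ✓
(load_test, demo): load_test after demo ✓
(load_test, interview): load_test after interview ✓
(load_test, planning): load_test after planning ✓
(load_test, reindex): load_test after reindex ✓
... plus 17 further pairs not listed.
Count: 41.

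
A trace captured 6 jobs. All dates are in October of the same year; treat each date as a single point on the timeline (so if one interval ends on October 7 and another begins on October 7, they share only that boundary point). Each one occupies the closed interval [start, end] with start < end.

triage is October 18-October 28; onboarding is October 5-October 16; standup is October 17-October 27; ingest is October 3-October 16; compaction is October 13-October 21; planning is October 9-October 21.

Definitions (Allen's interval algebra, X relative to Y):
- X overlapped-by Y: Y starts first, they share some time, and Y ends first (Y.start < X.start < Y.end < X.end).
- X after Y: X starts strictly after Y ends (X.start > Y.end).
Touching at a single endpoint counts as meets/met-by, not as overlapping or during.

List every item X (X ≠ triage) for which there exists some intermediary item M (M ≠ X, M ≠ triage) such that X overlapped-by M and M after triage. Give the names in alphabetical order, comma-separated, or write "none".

none

Target triage = [October 18, October 28].
Intermediaries M with M after triage: none.
Union: none.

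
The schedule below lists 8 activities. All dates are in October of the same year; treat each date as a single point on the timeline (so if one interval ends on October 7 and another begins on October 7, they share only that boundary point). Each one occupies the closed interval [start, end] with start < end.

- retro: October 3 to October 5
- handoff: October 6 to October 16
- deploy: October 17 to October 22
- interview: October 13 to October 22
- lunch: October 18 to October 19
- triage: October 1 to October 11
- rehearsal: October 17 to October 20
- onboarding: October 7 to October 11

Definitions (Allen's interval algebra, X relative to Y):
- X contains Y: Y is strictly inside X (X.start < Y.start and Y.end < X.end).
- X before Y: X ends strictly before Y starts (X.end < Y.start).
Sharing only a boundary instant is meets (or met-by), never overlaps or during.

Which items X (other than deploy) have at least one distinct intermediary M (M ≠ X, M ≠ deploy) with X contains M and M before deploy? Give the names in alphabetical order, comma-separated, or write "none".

Target deploy = [October 17, October 22].
Intermediaries M with M before deploy: handoff, onboarding, retro, triage.
Via handoff — items with X contains handoff: none.
Via onboarding — items with X contains onboarding: handoff.
Via retro — items with X contains retro: triage.
Via triage — items with X contains triage: none.
Union: handoff, triage.

handoff, triage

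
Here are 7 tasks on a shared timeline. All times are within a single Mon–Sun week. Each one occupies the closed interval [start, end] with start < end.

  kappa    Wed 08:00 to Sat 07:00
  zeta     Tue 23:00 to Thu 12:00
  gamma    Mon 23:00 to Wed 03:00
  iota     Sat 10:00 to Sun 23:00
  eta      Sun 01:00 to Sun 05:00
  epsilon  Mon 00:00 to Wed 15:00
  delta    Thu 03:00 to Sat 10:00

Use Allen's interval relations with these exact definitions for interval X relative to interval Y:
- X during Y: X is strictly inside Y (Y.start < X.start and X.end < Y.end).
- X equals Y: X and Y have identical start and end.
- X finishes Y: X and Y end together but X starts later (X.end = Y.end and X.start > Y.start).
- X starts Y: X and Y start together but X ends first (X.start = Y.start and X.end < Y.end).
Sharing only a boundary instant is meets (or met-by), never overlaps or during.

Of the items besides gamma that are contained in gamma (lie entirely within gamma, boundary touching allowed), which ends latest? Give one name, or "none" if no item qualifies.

Target gamma = [Mon 23:00, Wed 03:00].
delta [Thu 03:00, Sat 10:00] → after → excluded.
epsilon [Mon 00:00, Wed 15:00] → contains → excluded.
eta [Sun 01:00, Sun 05:00] → after → excluded.
iota [Sat 10:00, Sun 23:00] → after → excluded.
kappa [Wed 08:00, Sat 07:00] → after → excluded.
zeta [Tue 23:00, Thu 12:00] → overlapped-by → excluded.
No candidates → none.

none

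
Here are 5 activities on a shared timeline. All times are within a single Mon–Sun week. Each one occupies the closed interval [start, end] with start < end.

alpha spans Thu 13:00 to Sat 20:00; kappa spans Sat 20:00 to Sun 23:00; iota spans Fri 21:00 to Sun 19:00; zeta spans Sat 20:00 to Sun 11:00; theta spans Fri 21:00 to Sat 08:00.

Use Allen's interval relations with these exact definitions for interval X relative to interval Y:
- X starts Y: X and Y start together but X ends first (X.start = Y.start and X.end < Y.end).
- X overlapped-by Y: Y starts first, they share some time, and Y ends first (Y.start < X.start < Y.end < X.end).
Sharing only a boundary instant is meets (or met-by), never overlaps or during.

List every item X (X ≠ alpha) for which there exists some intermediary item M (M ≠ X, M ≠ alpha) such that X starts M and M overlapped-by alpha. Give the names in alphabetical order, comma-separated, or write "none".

Target alpha = [Thu 13:00, Sat 20:00].
Intermediaries M with M overlapped-by alpha: iota.
Via iota — items with X starts iota: theta.
Union: theta.

theta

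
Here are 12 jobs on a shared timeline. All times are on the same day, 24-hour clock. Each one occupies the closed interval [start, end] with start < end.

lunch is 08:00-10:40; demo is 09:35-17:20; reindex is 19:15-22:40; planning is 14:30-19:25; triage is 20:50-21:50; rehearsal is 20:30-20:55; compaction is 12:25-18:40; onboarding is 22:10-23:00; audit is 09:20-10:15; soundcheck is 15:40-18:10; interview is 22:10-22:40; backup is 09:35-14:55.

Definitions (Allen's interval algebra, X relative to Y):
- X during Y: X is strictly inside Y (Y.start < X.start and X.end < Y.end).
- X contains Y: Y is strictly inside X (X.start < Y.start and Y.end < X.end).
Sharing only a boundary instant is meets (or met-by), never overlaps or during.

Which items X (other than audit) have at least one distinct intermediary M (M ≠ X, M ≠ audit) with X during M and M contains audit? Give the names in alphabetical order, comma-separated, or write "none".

Target audit = [09:20, 10:15].
Intermediaries M with M contains audit: lunch.
Via lunch — items with X during lunch: none.
Union: none.

none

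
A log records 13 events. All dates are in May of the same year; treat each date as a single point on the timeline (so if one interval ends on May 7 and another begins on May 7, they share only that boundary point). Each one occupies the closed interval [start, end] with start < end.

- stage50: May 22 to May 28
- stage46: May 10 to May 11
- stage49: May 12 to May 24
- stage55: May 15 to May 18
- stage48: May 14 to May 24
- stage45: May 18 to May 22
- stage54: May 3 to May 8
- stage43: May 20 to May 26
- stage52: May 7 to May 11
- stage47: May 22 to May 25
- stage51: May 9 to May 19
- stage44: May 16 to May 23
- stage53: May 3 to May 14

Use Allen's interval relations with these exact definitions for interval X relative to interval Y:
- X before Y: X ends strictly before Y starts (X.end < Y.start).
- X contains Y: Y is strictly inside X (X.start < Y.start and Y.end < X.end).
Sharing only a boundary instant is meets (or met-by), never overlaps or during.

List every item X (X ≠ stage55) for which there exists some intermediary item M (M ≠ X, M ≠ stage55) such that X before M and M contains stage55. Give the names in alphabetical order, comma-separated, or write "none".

Target stage55 = [May 15, May 18].
Intermediaries M with M contains stage55: stage48, stage49, stage51.
Via stage48 — items with X before stage48: stage46, stage52, stage54.
Via stage49 — items with X before stage49: stage46, stage52, stage54.
Via stage51 — items with X before stage51: stage54.
Union: stage46, stage52, stage54.

stage46, stage52, stage54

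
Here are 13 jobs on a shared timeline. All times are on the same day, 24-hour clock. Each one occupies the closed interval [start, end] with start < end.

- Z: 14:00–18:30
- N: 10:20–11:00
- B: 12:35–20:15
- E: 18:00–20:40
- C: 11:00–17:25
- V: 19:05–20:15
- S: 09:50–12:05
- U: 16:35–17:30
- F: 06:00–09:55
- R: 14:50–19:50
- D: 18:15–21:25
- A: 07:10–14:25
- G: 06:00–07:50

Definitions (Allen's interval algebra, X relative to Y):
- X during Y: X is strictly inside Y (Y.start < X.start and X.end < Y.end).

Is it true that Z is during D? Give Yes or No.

Z = [14:00, 18:30], D = [18:15, 21:25].
Actual relation of Z to D: overlaps.
Asked whether 'during' holds → No.

No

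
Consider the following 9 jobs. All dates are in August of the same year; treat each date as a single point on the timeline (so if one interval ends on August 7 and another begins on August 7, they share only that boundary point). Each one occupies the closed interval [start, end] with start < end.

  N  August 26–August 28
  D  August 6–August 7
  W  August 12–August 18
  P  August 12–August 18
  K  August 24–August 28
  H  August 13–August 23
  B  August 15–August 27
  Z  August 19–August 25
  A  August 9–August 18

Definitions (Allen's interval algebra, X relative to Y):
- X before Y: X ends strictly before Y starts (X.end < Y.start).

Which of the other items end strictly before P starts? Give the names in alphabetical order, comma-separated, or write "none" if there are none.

D

Target P = [August 12, August 18].
A [August 9, August 18] → finished-by → no.
B [August 15, August 27] → overlapped-by → no.
D [August 6, August 7] → before → yes.
H [August 13, August 23] → overlapped-by → no.
K [August 24, August 28] → after → no.
N [August 26, August 28] → after → no.
W [August 12, August 18] → equals → no.
Z [August 19, August 25] → after → no.
Result: D.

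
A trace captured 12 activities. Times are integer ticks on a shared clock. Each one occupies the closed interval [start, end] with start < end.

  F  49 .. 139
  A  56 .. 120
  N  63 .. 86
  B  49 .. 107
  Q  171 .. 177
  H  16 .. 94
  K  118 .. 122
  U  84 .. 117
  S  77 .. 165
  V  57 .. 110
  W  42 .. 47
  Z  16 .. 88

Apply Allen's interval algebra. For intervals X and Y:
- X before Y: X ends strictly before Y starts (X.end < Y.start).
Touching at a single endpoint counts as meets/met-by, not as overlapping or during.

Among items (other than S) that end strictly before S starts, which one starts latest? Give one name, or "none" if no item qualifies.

W

Target S = [77, 165].
A [56, 120] → overlaps → excluded.
B [49, 107] → overlaps → excluded.
F [49, 139] → overlaps → excluded.
H [16, 94] → overlaps → excluded.
K [118, 122] → during → excluded.
N [63, 86] → overlaps → excluded.
Q [171, 177] → after → excluded.
U [84, 117] → during → excluded.
V [57, 110] → overlaps → excluded.
W [42, 47] → before → candidate.
Z [16, 88] → overlaps → excluded.
Among candidates, latest start is 42 → W.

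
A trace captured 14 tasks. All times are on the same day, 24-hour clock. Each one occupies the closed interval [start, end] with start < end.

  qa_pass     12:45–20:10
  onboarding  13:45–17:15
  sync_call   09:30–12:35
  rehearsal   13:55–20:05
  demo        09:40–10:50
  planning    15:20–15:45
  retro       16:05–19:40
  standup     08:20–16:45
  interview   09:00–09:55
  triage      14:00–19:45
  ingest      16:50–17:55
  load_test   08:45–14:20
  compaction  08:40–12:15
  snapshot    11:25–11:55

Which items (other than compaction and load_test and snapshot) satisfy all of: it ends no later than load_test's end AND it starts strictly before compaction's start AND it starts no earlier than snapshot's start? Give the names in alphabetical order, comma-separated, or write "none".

none

Conditions: its end is no later than load_test's end (X.end <= 14:20) AND its start is strictly before compaction's start (X.start < 08:40) AND its start is no earlier than snapshot's start (X.start >= 11:25).
demo: end 10:50 <= 14:20? ✓; start 09:40 < 08:40? ✗; start 09:40 >= 11:25? ✗ → no.
ingest: end 17:55 <= 14:20? ✗; start 16:50 < 08:40? ✗; start 16:50 >= 11:25? ✓ → no.
interview: end 09:55 <= 14:20? ✓; start 09:00 < 08:40? ✗; start 09:00 >= 11:25? ✗ → no.
onboarding: end 17:15 <= 14:20? ✗; start 13:45 < 08:40? ✗; start 13:45 >= 11:25? ✓ → no.
planning: end 15:45 <= 14:20? ✗; start 15:20 < 08:40? ✗; start 15:20 >= 11:25? ✓ → no.
qa_pass: end 20:10 <= 14:20? ✗; start 12:45 < 08:40? ✗; start 12:45 >= 11:25? ✓ → no.
rehearsal: end 20:05 <= 14:20? ✗; start 13:55 < 08:40? ✗; start 13:55 >= 11:25? ✓ → no.
retro: end 19:40 <= 14:20? ✗; start 16:05 < 08:40? ✗; start 16:05 >= 11:25? ✓ → no.
standup: end 16:45 <= 14:20? ✗; start 08:20 < 08:40? ✓; start 08:20 >= 11:25? ✗ → no.
sync_call: end 12:35 <= 14:20? ✓; start 09:30 < 08:40? ✗; start 09:30 >= 11:25? ✗ → no.
triage: end 19:45 <= 14:20? ✗; start 14:00 < 08:40? ✗; start 14:00 >= 11:25? ✓ → no.
Result: none.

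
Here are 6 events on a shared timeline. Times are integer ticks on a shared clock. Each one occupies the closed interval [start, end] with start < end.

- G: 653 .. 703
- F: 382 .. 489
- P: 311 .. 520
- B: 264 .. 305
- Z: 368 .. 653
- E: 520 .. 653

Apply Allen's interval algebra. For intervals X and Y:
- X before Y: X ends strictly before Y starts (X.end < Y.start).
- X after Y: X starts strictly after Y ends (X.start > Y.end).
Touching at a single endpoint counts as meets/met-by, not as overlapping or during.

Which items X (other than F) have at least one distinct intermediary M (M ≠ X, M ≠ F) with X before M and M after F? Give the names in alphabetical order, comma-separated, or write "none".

Target F = [382, 489].
Intermediaries M with M after F: E, G.
Via E — items with X before E: B.
Via G — items with X before G: B, P.
Union: B, P.

B, P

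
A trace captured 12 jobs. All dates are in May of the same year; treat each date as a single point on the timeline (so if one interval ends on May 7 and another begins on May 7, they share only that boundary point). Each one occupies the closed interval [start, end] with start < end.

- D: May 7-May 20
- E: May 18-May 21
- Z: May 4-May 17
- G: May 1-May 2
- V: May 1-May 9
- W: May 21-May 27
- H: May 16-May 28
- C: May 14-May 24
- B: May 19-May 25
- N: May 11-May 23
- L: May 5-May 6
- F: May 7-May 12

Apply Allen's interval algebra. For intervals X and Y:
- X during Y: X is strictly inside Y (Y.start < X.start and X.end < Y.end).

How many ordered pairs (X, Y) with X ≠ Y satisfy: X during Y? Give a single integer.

Checking all 132 ordered pairs for relation 'during'; matching pairs in alphabetical order:
(B, H): B during H ✓
(E, C): E during C ✓
(E, H): E during H ✓
(E, N): E during N ✓
(F, Z): F during Z ✓
(L, V): L during V ✓
(L, Z): L during Z ✓
(W, H): W during H ✓
Count: 8.

8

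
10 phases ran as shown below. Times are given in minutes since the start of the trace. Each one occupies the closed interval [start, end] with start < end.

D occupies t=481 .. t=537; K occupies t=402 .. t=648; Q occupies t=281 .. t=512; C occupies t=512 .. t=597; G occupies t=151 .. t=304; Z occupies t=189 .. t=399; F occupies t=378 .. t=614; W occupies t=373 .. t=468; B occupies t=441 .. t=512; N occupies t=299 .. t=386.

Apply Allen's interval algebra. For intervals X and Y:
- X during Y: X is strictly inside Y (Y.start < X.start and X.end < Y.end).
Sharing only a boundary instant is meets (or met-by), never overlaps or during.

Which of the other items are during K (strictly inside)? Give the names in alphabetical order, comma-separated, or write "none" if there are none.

B, C, D

Target K = [t=402, t=648].
B [t=441, t=512] → during → yes.
C [t=512, t=597] → during → yes.
D [t=481, t=537] → during → yes.
F [t=378, t=614] → overlaps → no.
G [t=151, t=304] → before → no.
N [t=299, t=386] → before → no.
Q [t=281, t=512] → overlaps → no.
W [t=373, t=468] → overlaps → no.
Z [t=189, t=399] → before → no.
Result: B, C, D.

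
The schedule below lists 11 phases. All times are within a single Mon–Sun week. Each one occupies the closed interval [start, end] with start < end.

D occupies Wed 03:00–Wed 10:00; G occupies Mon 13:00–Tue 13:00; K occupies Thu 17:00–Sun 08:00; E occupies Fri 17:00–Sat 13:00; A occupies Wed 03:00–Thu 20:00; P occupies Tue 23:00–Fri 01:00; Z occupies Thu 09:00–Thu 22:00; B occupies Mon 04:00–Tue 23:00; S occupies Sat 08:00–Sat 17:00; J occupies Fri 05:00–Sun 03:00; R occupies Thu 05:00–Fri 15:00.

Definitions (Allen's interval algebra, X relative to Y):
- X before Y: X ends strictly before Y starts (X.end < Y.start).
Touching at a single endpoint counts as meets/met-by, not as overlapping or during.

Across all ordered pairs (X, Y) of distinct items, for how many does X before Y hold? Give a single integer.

Checking all 110 ordered pairs for relation 'before'; matching pairs in alphabetical order:
(A, E): A before E ✓
(A, J): A before J ✓
(A, S): A before S ✓
(B, A): B before A ✓
(B, D): B before D ✓
(B, E): B before E ✓
(B, J): B before J ✓
(B, K): B before K ✓
(B, R): B before R ✓
(B, S): B before S ✓
(B, Z): B before Z ✓
(D, E): D before E ✓
(D, J): D before J ✓
(D, K): D before K ✓
(D, R): D before R ✓
(D, S): D before S ✓
(D, Z): D before Z ✓
(G, A): G before A ✓
(G, D): G before D ✓
(G, E): G before E ✓
(G, J): G before J ✓
(G, K): G before K ✓
(G, P): G before P ✓
(G, R): G before R ✓
... plus 10 further pairs not listed.
Count: 34.

34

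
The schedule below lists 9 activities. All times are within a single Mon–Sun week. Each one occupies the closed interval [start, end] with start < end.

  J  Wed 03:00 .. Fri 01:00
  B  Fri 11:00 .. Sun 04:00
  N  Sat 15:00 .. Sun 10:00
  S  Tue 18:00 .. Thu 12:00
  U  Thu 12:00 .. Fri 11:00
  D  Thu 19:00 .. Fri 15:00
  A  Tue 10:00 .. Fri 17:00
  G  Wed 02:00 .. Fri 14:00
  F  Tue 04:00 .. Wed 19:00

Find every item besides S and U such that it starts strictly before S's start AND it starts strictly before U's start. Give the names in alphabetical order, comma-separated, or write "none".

A, F

Conditions: its start is strictly before S's start (X.start < Tue 18:00) AND its start is strictly before U's start (X.start < Thu 12:00).
A: start Tue 10:00 < Tue 18:00? ✓; start Tue 10:00 < Thu 12:00? ✓ → yes.
B: start Fri 11:00 < Tue 18:00? ✗; start Fri 11:00 < Thu 12:00? ✗ → no.
D: start Thu 19:00 < Tue 18:00? ✗; start Thu 19:00 < Thu 12:00? ✗ → no.
F: start Tue 04:00 < Tue 18:00? ✓; start Tue 04:00 < Thu 12:00? ✓ → yes.
G: start Wed 02:00 < Tue 18:00? ✗; start Wed 02:00 < Thu 12:00? ✓ → no.
J: start Wed 03:00 < Tue 18:00? ✗; start Wed 03:00 < Thu 12:00? ✓ → no.
N: start Sat 15:00 < Tue 18:00? ✗; start Sat 15:00 < Thu 12:00? ✗ → no.
Result: A, F.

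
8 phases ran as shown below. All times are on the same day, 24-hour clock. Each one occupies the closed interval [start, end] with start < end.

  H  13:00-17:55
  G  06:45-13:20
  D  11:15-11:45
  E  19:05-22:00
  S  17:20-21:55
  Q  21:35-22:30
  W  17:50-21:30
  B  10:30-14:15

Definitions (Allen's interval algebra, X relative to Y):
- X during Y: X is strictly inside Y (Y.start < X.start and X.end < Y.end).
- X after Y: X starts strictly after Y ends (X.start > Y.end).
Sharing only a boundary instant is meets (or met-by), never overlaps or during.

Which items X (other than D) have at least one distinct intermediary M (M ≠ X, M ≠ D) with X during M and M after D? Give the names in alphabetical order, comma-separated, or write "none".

Target D = [11:15, 11:45].
Intermediaries M with M after D: E, H, Q, S, W.
Via E — items with X during E: none.
Via H — items with X during H: none.
Via Q — items with X during Q: none.
Via S — items with X during S: W.
Via W — items with X during W: none.
Union: W.

W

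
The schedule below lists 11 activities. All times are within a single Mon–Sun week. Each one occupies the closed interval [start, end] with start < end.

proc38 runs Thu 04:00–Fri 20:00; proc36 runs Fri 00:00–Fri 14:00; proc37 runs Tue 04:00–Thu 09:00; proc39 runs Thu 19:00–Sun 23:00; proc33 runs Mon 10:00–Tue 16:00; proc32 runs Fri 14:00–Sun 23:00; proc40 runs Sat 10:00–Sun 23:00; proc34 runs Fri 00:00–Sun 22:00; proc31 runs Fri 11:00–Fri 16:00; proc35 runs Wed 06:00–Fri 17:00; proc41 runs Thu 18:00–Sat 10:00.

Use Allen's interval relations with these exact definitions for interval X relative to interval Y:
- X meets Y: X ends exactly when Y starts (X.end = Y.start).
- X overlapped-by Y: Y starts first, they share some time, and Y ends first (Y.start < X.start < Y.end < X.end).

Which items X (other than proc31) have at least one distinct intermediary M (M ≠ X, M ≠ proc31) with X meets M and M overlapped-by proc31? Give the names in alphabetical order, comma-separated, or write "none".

proc36

Target proc31 = [Fri 11:00, Fri 16:00].
Intermediaries M with M overlapped-by proc31: proc32.
Via proc32 — items with X meets proc32: proc36.
Union: proc36.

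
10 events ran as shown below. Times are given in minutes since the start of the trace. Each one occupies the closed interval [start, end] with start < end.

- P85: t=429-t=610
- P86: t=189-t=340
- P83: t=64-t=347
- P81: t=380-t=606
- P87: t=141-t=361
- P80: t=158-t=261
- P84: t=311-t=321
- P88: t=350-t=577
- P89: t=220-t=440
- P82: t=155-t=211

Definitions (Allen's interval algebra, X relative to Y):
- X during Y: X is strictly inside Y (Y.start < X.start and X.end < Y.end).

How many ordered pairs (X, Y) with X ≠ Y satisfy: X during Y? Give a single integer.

Checking all 90 ordered pairs for relation 'during'; matching pairs in alphabetical order:
(P80, P83): P80 during P83 ✓
(P80, P87): P80 during P87 ✓
(P82, P83): P82 during P83 ✓
(P82, P87): P82 during P87 ✓
(P84, P83): P84 during P83 ✓
(P84, P86): P84 during P86 ✓
(P84, P87): P84 during P87 ✓
(P84, P89): P84 during P89 ✓
(P86, P83): P86 during P83 ✓
(P86, P87): P86 during P87 ✓
Count: 10.

10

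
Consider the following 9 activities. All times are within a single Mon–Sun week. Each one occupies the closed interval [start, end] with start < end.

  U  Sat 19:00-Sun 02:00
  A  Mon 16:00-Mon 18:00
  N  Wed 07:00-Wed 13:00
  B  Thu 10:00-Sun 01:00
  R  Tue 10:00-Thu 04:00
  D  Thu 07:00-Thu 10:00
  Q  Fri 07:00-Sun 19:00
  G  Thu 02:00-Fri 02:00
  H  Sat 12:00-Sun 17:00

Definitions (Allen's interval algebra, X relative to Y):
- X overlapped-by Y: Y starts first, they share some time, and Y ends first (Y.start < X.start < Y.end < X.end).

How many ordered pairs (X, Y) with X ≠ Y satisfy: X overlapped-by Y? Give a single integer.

5

Checking all 72 ordered pairs for relation 'overlapped-by'; matching pairs in alphabetical order:
(B, G): B overlapped-by G ✓
(G, R): G overlapped-by R ✓
(H, B): H overlapped-by B ✓
(Q, B): Q overlapped-by B ✓
(U, B): U overlapped-by B ✓
Count: 5.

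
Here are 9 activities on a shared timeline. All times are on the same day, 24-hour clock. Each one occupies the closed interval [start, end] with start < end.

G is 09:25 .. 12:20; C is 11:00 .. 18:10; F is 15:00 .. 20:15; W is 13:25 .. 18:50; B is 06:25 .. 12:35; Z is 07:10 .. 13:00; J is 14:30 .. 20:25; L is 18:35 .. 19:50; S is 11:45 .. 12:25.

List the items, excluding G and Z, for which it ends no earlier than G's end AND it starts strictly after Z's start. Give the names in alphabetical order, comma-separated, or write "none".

C, F, J, L, S, W

Conditions: its end is no earlier than G's end (X.end >= 12:20) AND its start is strictly after Z's start (X.start > 07:10).
B: end 12:35 >= 12:20? ✓; start 06:25 > 07:10? ✗ → no.
C: end 18:10 >= 12:20? ✓; start 11:00 > 07:10? ✓ → yes.
F: end 20:15 >= 12:20? ✓; start 15:00 > 07:10? ✓ → yes.
J: end 20:25 >= 12:20? ✓; start 14:30 > 07:10? ✓ → yes.
L: end 19:50 >= 12:20? ✓; start 18:35 > 07:10? ✓ → yes.
S: end 12:25 >= 12:20? ✓; start 11:45 > 07:10? ✓ → yes.
W: end 18:50 >= 12:20? ✓; start 13:25 > 07:10? ✓ → yes.
Result: C, F, J, L, S, W.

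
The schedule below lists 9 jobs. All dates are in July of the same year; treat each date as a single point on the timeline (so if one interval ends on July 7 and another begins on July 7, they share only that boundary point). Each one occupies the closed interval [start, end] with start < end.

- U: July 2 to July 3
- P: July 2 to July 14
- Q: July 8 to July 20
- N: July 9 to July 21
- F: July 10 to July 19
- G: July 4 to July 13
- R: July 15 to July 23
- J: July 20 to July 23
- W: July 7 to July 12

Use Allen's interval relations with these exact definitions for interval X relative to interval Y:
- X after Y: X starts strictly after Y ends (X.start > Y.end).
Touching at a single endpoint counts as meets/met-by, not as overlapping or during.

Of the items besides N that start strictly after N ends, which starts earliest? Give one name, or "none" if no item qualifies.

none

Target N = [July 9, July 21].
F [July 10, July 19] → during → excluded.
G [July 4, July 13] → overlaps → excluded.
J [July 20, July 23] → overlapped-by → excluded.
P [July 2, July 14] → overlaps → excluded.
Q [July 8, July 20] → overlaps → excluded.
R [July 15, July 23] → overlapped-by → excluded.
U [July 2, July 3] → before → excluded.
W [July 7, July 12] → overlaps → excluded.
No candidates → none.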